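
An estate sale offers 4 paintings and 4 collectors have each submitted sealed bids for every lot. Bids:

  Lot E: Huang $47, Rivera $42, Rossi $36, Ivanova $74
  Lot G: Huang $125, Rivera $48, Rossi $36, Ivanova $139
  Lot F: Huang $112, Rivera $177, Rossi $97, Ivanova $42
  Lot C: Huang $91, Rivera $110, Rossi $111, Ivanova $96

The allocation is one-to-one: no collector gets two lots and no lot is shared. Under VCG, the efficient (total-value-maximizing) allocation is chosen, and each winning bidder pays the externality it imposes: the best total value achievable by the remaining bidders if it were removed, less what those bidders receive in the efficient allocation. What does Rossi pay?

Efficient allocation: Huang→Lot G ($125), Rivera→Lot F ($177), Rossi→Lot C ($111), Ivanova→Lot E ($74); total welfare W = $487.
Rossi receives Lot C at value $111, so the others get W − 111 = $376.
Without Rossi: best allocation of the remaining 3 bidders over all 4 lots is Huang→Lot C ($91), Rivera→Lot F ($177), Ivanova→Lot G ($139), total $407.
VCG payment = (others' best without Rossi) − (others' welfare with Rossi) = 407 − 376 = $31.

Rossi pays $31.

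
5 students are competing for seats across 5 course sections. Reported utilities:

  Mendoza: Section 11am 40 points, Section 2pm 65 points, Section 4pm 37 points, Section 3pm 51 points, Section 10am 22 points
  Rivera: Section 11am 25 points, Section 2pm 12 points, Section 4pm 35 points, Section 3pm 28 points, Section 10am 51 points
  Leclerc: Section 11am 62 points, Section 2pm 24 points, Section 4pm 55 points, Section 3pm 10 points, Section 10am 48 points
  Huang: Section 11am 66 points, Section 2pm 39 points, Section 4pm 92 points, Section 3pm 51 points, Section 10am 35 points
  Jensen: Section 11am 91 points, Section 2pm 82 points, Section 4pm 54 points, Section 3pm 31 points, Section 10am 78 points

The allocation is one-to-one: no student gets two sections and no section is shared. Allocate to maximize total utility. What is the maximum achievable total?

Maximum total: 338 points

Optimal: Mendoza→Section 3pm (51 points), Rivera→Section 10am (51 points), Leclerc→Section 11am (62 points), Huang→Section 4pm (92 points), Jensen→Section 2pm (82 points) — total 51+51+62+92+82 = 338 points.
Row-greedy (each student in turn takes its best remaining section) gives 301 points, worse by 37.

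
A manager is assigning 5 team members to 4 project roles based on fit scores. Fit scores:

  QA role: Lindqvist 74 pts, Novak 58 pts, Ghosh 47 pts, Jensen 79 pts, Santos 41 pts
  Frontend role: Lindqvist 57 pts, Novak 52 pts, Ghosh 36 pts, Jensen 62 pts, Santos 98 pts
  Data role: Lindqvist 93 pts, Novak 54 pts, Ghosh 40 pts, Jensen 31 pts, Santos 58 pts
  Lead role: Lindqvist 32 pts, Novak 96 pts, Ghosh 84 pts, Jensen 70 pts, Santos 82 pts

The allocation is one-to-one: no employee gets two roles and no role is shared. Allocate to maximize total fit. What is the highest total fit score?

Maximum total: 366 pts

Optimal: Jensen→QA role (79 pts), Santos→Frontend role (98 pts), Lindqvist→Data role (93 pts), Novak→Lead role (96 pts) — total 79+98+93+96 = 366 pts.
Row-greedy (each employee in turn takes its best remaining role) gives 298 pts, worse by 68.
Swapping Lindqvist↔Santos (Lindqvist→Frontend role 57 pts, Santos→Data role 58 pts) loses 76.
Checked against all permutations: 366 pts is optimal.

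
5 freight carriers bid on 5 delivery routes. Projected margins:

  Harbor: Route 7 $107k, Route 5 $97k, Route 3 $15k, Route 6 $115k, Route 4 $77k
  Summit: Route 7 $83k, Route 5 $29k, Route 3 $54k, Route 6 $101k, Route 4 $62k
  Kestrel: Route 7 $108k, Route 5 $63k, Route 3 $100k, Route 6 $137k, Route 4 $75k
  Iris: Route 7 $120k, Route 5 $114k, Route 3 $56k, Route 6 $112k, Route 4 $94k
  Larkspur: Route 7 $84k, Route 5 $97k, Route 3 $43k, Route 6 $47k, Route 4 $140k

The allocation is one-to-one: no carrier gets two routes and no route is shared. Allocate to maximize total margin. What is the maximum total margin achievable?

This is a one-to-one assignment (maximum-weight bipartite matching).
Optimal: Harbor→Route 7 ($107k), Summit→Route 6 ($101k), Kestrel→Route 3 ($100k), Iris→Route 5 ($114k), Larkspur→Route 4 ($140k) — total 107+101+100+114+140 = $562k.
Max-entry greedy (repeatedly take the single best remaining cell) gives $548k, worse by 14.
Next-best assignment: Harbor→Route 5, Summit→Route 6, Kestrel→Route 3, Iris→Route 7, Larkspur→Route 4 = $558k.

Maximum total: $562k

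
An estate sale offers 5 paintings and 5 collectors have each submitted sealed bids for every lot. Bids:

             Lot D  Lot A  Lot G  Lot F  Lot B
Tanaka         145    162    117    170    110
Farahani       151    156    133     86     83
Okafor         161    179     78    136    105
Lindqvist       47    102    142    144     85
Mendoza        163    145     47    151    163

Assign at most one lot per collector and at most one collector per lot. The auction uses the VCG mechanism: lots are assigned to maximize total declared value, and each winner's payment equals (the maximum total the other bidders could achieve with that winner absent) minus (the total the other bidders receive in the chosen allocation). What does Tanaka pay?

Efficient allocation: Tanaka→Lot F ($170), Farahani→Lot D ($151), Okafor→Lot A ($179), Lindqvist→Lot G ($142), Mendoza→Lot B ($163); total welfare W = $805.
Tanaka receives Lot F at value $170, so the others get W − 170 = $635.
Without Tanaka: best allocation of the remaining 4 bidders over all 5 lots is Farahani→Lot D ($151), Okafor→Lot A ($179), Lindqvist→Lot F ($144), Mendoza→Lot B ($163), total $637.
VCG payment = (others' best without Tanaka) − (others' welfare with Tanaka) = 637 − 635 = $2.

Tanaka pays $2.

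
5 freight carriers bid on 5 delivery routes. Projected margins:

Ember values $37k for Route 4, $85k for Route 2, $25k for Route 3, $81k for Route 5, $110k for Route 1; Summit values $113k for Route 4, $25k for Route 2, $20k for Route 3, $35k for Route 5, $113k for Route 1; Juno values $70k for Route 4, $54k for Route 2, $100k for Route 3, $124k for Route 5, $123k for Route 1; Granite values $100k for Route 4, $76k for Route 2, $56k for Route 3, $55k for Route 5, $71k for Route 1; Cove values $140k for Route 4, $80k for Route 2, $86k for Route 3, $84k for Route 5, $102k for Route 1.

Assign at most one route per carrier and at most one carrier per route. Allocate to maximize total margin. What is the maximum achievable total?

Max total: $518k

Treat this as an assignment problem: match each carrier to one route.
Optimal: Ember→Route 2 ($85k), Summit→Route 1 ($113k), Juno→Route 5 ($124k), Granite→Route 3 ($56k), Cove→Route 4 ($140k) — total 85+113+124+56+140 = $518k.
Swapping Summit↔Cove (Summit→Route 4 $113k, Cove→Route 1 $102k) loses 38.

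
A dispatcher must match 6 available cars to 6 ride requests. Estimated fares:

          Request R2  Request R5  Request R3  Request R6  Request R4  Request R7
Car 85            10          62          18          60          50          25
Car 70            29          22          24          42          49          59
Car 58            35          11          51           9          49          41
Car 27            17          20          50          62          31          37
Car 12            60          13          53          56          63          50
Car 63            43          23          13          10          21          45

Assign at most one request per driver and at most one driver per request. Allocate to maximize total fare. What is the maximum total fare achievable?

Optimal: Car 85→Request R5 ($62), Car 70→Request R7 ($59), Car 58→Request R3 ($51), Car 27→Request R6 ($62), Car 12→Request R4 ($63), Car 63→Request R2 ($43) — total 62+59+51+62+63+43 = $340.
Next-best assignment: Car 85→Request R5, Car 70→Request R4, Car 58→Request R3, Car 27→Request R6, Car 12→Request R2, Car 63→Request R7 = $329.
No other one-to-one assignment exceeds $340.

Max total: $340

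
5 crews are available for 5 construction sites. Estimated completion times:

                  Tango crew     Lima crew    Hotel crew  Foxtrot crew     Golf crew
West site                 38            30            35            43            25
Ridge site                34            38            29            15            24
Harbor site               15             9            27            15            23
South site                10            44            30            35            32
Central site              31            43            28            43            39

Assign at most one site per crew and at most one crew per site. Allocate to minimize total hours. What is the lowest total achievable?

This is the linear assignment problem.
Optimal: Tango crew→South site (10 hours), Lima crew→Harbor site (9 hours), Hotel crew→Central site (28 hours), Foxtrot crew→Ridge site (15 hours), Golf crew→West site (25 hours) — total 10+9+28+15+25 = 87 hours.
Checked against all permutations: 87 hours is optimal.

Minimum total: 87 hours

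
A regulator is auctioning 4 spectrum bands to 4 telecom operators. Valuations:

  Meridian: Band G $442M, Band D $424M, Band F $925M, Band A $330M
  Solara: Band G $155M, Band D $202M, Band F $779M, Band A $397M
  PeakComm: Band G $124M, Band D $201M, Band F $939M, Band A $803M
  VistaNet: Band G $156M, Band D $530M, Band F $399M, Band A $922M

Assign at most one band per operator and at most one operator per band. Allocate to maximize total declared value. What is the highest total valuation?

Maximum total: $2554M

Optimal: Meridian→Band G ($442M), Solara→Band F ($779M), PeakComm→Band A ($803M), VistaNet→Band D ($530M) — total 442+779+803+530 = $2554M.
Max-entry greedy (repeatedly take the single best remaining cell) gives $2505M, worse by 49.
Next-best assignment: Meridian→Band G, Solara→Band D, PeakComm→Band F, VistaNet→Band A = $2505M.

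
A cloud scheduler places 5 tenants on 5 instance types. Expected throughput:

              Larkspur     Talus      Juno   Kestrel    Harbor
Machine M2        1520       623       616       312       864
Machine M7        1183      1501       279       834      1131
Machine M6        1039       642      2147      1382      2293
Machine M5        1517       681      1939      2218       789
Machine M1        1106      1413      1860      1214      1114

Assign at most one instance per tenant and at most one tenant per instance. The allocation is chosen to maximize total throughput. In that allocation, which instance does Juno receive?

Juno receives Machine M1.

Optimal: Larkspur→Machine M2 (1520 ops/s), Talus→Machine M7 (1501 ops/s), Juno→Machine M1 (1860 ops/s), Kestrel→Machine M5 (2218 ops/s), Harbor→Machine M6 (2293 ops/s) — total 1520+1501+1860+2218+2293 = 9392 ops/s.
Row-greedy (each tenant in turn takes its best remaining instance) gives 8500 ops/s, worse by 892.
Swapping Harbor↔Juno (Harbor→Machine M1 1114 ops/s, Juno→Machine M6 2147 ops/s) loses 892.
Every other assignment is strictly worse.
Juno's own top instance is Machine M6 (2147 ops/s), but forcing Juno→Machine M6 and reassigning the rest optimally gives only 8500 ops/s — worse by 892.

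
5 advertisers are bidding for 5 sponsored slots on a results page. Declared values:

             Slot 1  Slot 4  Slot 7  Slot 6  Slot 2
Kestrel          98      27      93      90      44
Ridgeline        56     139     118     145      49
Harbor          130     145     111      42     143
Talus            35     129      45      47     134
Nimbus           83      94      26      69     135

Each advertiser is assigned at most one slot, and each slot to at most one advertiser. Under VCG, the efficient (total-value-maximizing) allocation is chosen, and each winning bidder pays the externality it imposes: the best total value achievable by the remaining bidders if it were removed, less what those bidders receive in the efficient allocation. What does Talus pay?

Efficient allocation: Kestrel→Slot 7 ($93), Ridgeline→Slot 6 ($145), Harbor→Slot 1 ($130), Talus→Slot 4 ($129), Nimbus→Slot 2 ($135); total welfare W = $632.
Talus receives Slot 4 at value $129, so the others get W − 129 = $503.
Without Talus: best allocation of the remaining 4 bidders over all 5 slots is Kestrel→Slot 1 ($98), Ridgeline→Slot 6 ($145), Harbor→Slot 4 ($145), Nimbus→Slot 2 ($135), total $523.
VCG payment = (others' best without Talus) − (others' welfare with Talus) = 523 − 503 = $20.

Talus pays $20.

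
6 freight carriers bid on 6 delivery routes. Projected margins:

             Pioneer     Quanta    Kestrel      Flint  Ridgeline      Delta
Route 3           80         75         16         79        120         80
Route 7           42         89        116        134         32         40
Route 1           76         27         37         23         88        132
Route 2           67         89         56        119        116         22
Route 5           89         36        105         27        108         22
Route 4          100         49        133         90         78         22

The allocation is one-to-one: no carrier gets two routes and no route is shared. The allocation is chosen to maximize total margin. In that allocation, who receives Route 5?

Optimal: Pioneer→Route 5 ($89k), Quanta→Route 2 ($89k), Kestrel→Route 4 ($133k), Flint→Route 7 ($134k), Ridgeline→Route 3 ($120k), Delta→Route 1 ($132k) — total 89+89+133+134+120+132 = $697k.
Row-greedy (each carrier in turn takes its best remaining route) gives $665k, worse by 32.
Swapping Kestrel↔Delta (Kestrel→Route 1 $37k, Delta→Route 4 $22k) loses 206.
Pioneer's own top route is Route 4 ($100k), but forcing Pioneer→Route 4 and reassigning the rest optimally gives only $680k — worse by 17.

Pioneer receives Route 5.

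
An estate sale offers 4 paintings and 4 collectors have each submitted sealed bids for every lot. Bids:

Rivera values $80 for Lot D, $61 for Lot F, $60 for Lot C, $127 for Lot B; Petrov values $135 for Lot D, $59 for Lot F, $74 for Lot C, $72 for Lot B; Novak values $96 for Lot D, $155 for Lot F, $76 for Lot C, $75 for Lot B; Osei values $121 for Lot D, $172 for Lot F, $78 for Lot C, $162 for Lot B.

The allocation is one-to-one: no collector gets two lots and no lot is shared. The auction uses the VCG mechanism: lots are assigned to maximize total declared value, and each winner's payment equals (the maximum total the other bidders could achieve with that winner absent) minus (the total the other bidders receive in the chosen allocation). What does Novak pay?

Novak pays $77.

Efficient allocation: Rivera→Lot C ($60), Petrov→Lot D ($135), Novak→Lot F ($155), Osei→Lot B ($162); total welfare W = $512.
Novak receives Lot F at value $155, so the others get W − 155 = $357.
Without Novak: best allocation of the remaining 3 bidders over all 4 lots is Rivera→Lot B ($127), Petrov→Lot D ($135), Osei→Lot F ($172), total $434.
VCG payment = (others' best without Novak) − (others' welfare with Novak) = 434 − 357 = $77.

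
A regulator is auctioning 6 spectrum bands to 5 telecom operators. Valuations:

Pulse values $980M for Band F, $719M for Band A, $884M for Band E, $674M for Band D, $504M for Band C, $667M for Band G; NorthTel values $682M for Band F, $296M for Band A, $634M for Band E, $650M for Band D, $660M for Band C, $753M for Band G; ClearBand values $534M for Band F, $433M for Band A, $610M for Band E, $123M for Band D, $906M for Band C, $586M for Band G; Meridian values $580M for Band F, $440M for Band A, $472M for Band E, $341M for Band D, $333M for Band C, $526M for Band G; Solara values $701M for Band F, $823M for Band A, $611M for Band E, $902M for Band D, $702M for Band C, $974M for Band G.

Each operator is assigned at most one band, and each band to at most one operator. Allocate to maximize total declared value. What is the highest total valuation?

This is a one-to-one assignment (maximum-weight bipartite matching).
Optimal: Pulse→Band E ($884M), NorthTel→Band G ($753M), ClearBand→Band C ($906M), Meridian→Band F ($580M), Solara→Band D ($902M) — total 884+753+906+580+902 = $4025M.
Max-entry greedy (repeatedly take the single best remaining cell) gives $3982M, worse by 43.
Swapping ClearBand↔NorthTel (ClearBand→Band G $586M, NorthTel→Band C $660M) loses 413.
No other one-to-one assignment exceeds $4025M.

Maximum total: $4025M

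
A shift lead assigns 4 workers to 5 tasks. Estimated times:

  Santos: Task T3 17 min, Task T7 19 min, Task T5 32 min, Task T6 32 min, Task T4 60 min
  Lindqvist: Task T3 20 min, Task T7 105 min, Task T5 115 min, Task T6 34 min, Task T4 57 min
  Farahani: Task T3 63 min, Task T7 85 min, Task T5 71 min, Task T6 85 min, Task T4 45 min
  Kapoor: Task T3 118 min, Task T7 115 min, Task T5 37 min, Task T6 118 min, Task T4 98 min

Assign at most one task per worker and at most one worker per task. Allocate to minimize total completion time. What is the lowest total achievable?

Min total: 121 min

Optimal: Santos→Task T7 (19 min), Lindqvist→Task T3 (20 min), Farahani→Task T4 (45 min), Kapoor→Task T5 (37 min) — total 19+20+45+37 = 121 min.
Column-greedy (each task in turn goes to its cheapest remaining worker) gives 173 min, worse by 52.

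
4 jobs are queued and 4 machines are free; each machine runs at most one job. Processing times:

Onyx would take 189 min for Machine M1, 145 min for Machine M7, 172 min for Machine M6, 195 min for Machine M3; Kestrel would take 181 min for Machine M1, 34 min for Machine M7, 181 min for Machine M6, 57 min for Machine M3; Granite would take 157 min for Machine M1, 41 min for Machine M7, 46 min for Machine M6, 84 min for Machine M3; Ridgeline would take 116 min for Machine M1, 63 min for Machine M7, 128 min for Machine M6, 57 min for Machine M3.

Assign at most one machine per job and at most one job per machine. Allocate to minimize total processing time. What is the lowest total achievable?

Min total: 326 min

Treat this as an assignment problem: match each job to one machine.
Optimal: Onyx→Machine M1 (189 min), Kestrel→Machine M7 (34 min), Granite→Machine M6 (46 min), Ridgeline→Machine M3 (57 min) — total 189+34+46+57 = 326 min.
Swapping Onyx↔Kestrel (Onyx→Machine M7 145 min, Kestrel→Machine M1 181 min) adds 103.
Checked against all permutations: 326 min is optimal.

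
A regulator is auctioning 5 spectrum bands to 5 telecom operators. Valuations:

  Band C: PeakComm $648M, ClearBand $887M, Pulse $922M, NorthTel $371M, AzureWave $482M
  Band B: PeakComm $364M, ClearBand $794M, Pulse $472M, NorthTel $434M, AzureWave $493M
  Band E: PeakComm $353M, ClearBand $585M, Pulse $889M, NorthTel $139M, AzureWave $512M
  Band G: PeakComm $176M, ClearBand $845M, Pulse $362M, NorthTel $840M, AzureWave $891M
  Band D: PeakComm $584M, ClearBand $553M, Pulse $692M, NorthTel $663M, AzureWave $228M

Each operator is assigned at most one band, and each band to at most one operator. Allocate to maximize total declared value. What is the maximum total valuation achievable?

Max total: $3885M

Optimal: PeakComm→Band C ($648M), ClearBand→Band B ($794M), Pulse→Band E ($889M), NorthTel→Band D ($663M), AzureWave→Band G ($891M) — total 648+794+889+663+891 = $3885M.
Column-greedy (each band in turn goes to its best remaining operator) gives $3652M, worse by 233.
Checked against all permutations: $3885M is optimal.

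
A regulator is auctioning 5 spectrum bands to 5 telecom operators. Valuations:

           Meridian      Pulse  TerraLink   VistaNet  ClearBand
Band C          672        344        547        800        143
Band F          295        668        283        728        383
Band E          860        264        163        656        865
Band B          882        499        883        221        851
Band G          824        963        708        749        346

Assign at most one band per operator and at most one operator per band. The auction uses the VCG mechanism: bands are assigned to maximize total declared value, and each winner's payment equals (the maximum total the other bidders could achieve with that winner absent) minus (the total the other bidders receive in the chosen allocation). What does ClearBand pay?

Efficient allocation: Meridian→Band C ($672M), Pulse→Band G ($963M), TerraLink→Band B ($883M), VistaNet→Band F ($728M), ClearBand→Band E ($865M); total welfare W = $4111M.
ClearBand receives Band E at value $865M, so the others get W − 865 = $3246M.
Without ClearBand: best allocation of the remaining 4 bidders over all 5 bands is Meridian→Band E ($860M), Pulse→Band G ($963M), TerraLink→Band B ($883M), VistaNet→Band C ($800M), total $3506M.
VCG payment = (others' best without ClearBand) − (others' welfare with ClearBand) = 3506 − 3246 = $260M.

ClearBand pays $260M.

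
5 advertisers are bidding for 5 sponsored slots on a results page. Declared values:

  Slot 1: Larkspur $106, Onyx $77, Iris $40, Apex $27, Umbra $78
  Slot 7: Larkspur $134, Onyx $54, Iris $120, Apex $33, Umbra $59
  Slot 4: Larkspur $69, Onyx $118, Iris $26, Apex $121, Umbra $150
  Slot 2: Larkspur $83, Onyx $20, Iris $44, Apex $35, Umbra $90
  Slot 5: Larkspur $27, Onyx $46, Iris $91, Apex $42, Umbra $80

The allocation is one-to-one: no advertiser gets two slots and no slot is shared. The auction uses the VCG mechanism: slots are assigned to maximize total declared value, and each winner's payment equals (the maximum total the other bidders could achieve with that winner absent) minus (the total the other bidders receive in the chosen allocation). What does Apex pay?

Apex pays $60.

Efficient allocation: Larkspur→Slot 7 ($134), Onyx→Slot 1 ($77), Iris→Slot 5 ($91), Apex→Slot 4 ($121), Umbra→Slot 2 ($90); total welfare W = $513.
Apex receives Slot 4 at value $121, so the others get W − 121 = $392.
Without Apex: best allocation of the remaining 4 bidders over all 5 slots is Larkspur→Slot 7 ($134), Onyx→Slot 1 ($77), Iris→Slot 5 ($91), Umbra→Slot 4 ($150), total $452.
VCG payment = (others' best without Apex) − (others' welfare with Apex) = 452 − 392 = $60.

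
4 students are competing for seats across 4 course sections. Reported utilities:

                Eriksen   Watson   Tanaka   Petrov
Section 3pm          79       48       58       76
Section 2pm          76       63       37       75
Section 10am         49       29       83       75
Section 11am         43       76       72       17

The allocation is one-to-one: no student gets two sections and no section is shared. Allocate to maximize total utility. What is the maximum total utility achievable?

This is a one-to-one assignment (maximum-weight bipartite matching).
Optimal: Eriksen→Section 3pm (79 points), Watson→Section 11am (76 points), Tanaka→Section 10am (83 points), Petrov→Section 2pm (75 points) — total 79+76+83+75 = 313 points.

Max total: 313 points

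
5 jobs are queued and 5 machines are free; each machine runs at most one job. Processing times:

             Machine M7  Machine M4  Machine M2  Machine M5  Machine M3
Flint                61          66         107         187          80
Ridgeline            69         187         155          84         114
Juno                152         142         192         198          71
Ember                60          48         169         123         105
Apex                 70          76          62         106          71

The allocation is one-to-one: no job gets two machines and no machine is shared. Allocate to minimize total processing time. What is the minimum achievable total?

Optimal: Flint→Machine M7 (61 min), Ridgeline→Machine M5 (84 min), Juno→Machine M3 (71 min), Ember→Machine M4 (48 min), Apex→Machine M2 (62 min) — total 61+84+71+48+62 = 326 min.
Column-greedy (each machine in turn goes to its cheapest remaining job) gives 343 min, worse by 17.
Next-best assignment: Flint→Machine M4, Ridgeline→Machine M5, Juno→Machine M3, Ember→Machine M7, Apex→Machine M2 = 343 min.
Swapping Juno↔Ember (Juno→Machine M4 142 min, Ember→Machine M3 105 min) adds 128.
No other one-to-one assignment undercuts 326 min.

Min total: 326 min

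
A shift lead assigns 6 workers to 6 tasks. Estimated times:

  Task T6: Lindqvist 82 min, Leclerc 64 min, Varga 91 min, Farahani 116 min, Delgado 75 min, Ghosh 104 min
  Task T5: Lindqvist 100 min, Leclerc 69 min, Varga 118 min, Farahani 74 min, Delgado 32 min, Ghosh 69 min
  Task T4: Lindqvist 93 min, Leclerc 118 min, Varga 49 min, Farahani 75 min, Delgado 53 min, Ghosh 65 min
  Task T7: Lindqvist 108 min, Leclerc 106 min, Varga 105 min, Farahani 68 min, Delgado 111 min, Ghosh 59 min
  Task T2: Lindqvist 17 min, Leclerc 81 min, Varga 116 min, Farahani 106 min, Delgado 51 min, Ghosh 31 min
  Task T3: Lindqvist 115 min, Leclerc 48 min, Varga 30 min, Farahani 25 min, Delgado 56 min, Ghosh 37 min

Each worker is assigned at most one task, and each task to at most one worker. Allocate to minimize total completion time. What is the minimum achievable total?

Optimal: Lindqvist→Task T2 (17 min), Leclerc→Task T6 (64 min), Varga→Task T4 (49 min), Farahani→Task T3 (25 min), Delgado→Task T5 (32 min), Ghosh→Task T7 (59 min) — total 17+64+49+25+32+59 = 246 min.
Next-best assignment: Lindqvist→Task T2, Leclerc→Task T6, Varga→Task T4, Farahani→Task T7, Delgado→Task T5, Ghosh→Task T3 = 267 min.

Minimum total: 246 min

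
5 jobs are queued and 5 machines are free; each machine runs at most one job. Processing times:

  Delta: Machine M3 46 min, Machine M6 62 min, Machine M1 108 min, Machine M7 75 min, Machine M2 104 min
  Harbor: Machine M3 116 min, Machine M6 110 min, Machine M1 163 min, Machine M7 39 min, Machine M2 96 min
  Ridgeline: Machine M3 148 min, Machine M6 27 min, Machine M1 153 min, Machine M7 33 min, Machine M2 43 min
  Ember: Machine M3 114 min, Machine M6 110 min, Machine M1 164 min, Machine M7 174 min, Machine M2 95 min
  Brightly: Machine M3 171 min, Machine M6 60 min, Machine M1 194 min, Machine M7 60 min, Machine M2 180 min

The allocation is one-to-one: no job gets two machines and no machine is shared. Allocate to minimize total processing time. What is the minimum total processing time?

This is a one-to-one assignment (minimum-cost bipartite matching).
Optimal: Delta→Machine M3 (46 min), Harbor→Machine M7 (39 min), Ridgeline→Machine M2 (43 min), Ember→Machine M1 (164 min), Brightly→Machine M6 (60 min) — total 46+39+43+164+60 = 352 min.
Min-entry greedy (repeatedly take the single cheapest remaining cell) gives 401 min, worse by 49.
Checked against all permutations: 352 min is optimal.

Minimum total: 352 min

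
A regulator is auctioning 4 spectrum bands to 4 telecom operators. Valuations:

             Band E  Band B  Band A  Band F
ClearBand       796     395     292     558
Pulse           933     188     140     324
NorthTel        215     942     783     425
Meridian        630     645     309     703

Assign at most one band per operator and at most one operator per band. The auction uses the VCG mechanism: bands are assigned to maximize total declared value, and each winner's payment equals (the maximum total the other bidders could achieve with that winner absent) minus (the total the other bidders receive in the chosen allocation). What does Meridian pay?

Efficient allocation: ClearBand→Band F ($558M), Pulse→Band E ($933M), NorthTel→Band A ($783M), Meridian→Band B ($645M); total welfare W = $2919M.
Meridian receives Band B at value $645M, so the others get W − 645 = $2274M.
Without Meridian: best allocation of the remaining 3 bidders over all 4 bands is ClearBand→Band F ($558M), Pulse→Band E ($933M), NorthTel→Band B ($942M), total $2433M.
VCG payment = (others' best without Meridian) − (others' welfare with Meridian) = 2433 − 2274 = $159M.

Meridian pays $159M.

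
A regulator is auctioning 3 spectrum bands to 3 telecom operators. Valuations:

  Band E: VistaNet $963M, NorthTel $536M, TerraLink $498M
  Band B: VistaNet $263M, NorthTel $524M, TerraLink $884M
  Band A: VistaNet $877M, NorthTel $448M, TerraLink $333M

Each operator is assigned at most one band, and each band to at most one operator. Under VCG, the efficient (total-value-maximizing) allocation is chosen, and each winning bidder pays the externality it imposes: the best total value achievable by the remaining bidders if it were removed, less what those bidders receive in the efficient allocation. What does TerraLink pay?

TerraLink pays $74M.

Efficient allocation: VistaNet→Band A ($877M), NorthTel→Band E ($536M), TerraLink→Band B ($884M); total welfare W = $2297M.
TerraLink receives Band B at value $884M, so the others get W − 884 = $1413M.
Without TerraLink: best allocation of the remaining 2 bidders over all 3 bands is VistaNet→Band E ($963M), NorthTel→Band B ($524M), total $1487M.
VCG payment = (others' best without TerraLink) − (others' welfare with TerraLink) = 1487 − 1413 = $74M.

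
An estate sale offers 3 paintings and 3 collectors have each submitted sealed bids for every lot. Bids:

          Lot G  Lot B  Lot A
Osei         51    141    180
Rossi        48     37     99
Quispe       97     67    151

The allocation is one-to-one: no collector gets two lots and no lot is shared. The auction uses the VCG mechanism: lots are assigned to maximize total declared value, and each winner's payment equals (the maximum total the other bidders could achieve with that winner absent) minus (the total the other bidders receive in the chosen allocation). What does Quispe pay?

Quispe pays $51.

Efficient allocation: Osei→Lot B ($141), Rossi→Lot G ($48), Quispe→Lot A ($151); total welfare W = $340.
Quispe receives Lot A at value $151, so the others get W − 151 = $189.
Without Quispe: best allocation of the remaining 2 bidders over all 3 lots is Osei→Lot B ($141), Rossi→Lot A ($99), total $240.
VCG payment = (others' best without Quispe) − (others' welfare with Quispe) = 240 − 189 = $51.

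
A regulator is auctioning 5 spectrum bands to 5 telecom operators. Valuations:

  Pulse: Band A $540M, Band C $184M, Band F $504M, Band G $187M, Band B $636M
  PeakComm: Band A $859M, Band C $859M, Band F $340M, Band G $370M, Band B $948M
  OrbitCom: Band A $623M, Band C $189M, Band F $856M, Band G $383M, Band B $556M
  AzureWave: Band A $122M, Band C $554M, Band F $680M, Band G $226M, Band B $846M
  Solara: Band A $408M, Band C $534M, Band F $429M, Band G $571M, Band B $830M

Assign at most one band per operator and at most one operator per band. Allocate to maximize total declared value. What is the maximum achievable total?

Max total: $3672M

Treat this as an assignment problem: match each operator to one band.
Optimal: Pulse→Band A ($540M), PeakComm→Band C ($859M), OrbitCom→Band F ($856M), AzureWave→Band B ($846M), Solara→Band G ($571M) — total 540+859+856+846+571 = $3672M.
Row-greedy (each operator in turn takes its best remaining band) gives $3476M, worse by 196.
Next-best assignment: Pulse→Band B, PeakComm→Band A, OrbitCom→Band F, AzureWave→Band C, Solara→Band G = $3476M.
Swapping PeakComm↔AzureWave (PeakComm→Band B $948M, AzureWave→Band C $554M) loses 203.
No other one-to-one assignment exceeds $3672M.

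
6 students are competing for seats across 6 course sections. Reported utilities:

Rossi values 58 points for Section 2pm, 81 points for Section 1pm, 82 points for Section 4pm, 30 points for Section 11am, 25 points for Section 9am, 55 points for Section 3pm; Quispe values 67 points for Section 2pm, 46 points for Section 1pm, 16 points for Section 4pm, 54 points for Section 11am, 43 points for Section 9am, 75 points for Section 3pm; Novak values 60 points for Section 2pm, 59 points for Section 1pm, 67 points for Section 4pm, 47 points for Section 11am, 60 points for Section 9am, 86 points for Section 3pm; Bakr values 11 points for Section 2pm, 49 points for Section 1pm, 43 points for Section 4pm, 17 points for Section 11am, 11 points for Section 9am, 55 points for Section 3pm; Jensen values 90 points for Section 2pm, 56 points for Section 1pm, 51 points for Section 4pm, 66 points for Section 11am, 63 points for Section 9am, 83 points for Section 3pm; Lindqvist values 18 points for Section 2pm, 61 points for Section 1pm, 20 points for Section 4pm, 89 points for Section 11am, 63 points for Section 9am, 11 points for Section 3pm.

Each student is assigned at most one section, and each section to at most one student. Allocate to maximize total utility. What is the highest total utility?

Optimal: Rossi→Section 4pm (82 points), Quispe→Section 3pm (75 points), Novak→Section 9am (60 points), Bakr→Section 1pm (49 points), Jensen→Section 2pm (90 points), Lindqvist→Section 11am (89 points) — total 82+75+60+49+90+89 = 445 points.
Max-entry greedy (repeatedly take the single best remaining cell) gives 439 points, worse by 6.

Max total: 445 points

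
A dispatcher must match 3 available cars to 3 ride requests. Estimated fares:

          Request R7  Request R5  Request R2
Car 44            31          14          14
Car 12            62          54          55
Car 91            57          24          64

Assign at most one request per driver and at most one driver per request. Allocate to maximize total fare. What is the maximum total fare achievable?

Optimal: Car 44→Request R7 ($31), Car 12→Request R5 ($54), Car 91→Request R2 ($64) — total 31+54+64 = $149.
Next-best assignment: Car 44→Request R5, Car 12→Request R7, Car 91→Request R2 = $140.

Maximum total: $149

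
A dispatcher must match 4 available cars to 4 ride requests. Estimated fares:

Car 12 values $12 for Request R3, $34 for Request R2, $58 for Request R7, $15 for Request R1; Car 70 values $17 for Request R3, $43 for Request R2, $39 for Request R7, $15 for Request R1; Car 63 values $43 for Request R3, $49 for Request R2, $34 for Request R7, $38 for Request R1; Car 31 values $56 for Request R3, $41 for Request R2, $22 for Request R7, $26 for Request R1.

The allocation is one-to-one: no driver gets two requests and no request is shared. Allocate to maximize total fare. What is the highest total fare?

Max total: $195

Optimal: Car 12→Request R7 ($58), Car 70→Request R2 ($43), Car 63→Request R1 ($38), Car 31→Request R3 ($56) — total 58+43+38+56 = $195.
Swapping Car 70↔Car 63 (Car 70→Request R1 $15, Car 63→Request R2 $49) loses 17.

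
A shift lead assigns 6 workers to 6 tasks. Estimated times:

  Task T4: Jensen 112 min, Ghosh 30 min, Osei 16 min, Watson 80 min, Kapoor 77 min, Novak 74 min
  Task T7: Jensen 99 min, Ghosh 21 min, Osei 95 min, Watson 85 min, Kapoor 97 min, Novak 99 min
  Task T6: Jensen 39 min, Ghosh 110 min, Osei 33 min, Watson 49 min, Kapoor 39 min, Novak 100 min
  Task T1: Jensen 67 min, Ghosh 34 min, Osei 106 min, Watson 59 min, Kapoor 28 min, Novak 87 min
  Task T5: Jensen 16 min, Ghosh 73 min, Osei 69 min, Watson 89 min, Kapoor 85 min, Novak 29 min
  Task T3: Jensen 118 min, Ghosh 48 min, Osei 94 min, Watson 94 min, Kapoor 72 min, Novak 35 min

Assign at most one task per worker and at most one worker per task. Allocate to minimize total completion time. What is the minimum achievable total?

Treat this as an assignment problem: match each worker to one task.
Optimal: Jensen→Task T5 (16 min), Ghosh→Task T7 (21 min), Osei→Task T4 (16 min), Watson→Task T6 (49 min), Kapoor→Task T1 (28 min), Novak→Task T3 (35 min) — total 16+21+16+49+28+35 = 165 min.
Column-greedy (each task in turn goes to its cheapest remaining worker) gives 227 min, worse by 62.
Swapping Ghosh↔Novak (Ghosh→Task T3 48 min, Novak→Task T7 99 min) adds 91.

Min total: 165 min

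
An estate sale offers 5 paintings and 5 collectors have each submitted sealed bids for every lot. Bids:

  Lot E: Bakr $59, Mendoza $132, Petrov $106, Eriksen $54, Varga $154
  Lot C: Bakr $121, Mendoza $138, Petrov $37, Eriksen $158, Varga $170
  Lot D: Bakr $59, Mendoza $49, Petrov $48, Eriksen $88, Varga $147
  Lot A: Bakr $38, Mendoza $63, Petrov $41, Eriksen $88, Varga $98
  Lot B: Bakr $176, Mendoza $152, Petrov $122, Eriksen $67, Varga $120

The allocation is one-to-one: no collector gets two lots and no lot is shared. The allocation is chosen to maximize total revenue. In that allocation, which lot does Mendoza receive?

Mendoza receives Lot C.

This is a one-to-one assignment (maximum-weight bipartite matching).
Optimal: Bakr→Lot B ($176), Mendoza→Lot C ($138), Petrov→Lot E ($106), Eriksen→Lot A ($88), Varga→Lot D ($147) — total 176+138+106+88+147 = $655.
Column-greedy (each lot in turn goes to its best remaining collector) gives $556, worse by 99.
Every other assignment is strictly worse.
Mendoza's own top lot is Lot B ($152), but forcing Mendoza→Lot B and reassigning the rest optimally gives only $614 — worse by 41.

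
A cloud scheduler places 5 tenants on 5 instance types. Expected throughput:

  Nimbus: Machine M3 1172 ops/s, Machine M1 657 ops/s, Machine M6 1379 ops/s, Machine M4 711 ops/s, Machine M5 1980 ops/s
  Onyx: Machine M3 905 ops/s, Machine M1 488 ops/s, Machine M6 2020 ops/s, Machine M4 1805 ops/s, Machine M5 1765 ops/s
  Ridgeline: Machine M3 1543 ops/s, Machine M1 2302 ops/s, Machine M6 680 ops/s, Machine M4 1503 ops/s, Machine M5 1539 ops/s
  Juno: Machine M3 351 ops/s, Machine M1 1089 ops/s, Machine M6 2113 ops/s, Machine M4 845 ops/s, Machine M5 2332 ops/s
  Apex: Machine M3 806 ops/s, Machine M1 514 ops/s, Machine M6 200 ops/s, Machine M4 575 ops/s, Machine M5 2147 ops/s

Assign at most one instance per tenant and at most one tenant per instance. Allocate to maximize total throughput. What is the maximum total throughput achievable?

Optimal: Nimbus→Machine M3 (1172 ops/s), Onyx→Machine M4 (1805 ops/s), Ridgeline→Machine M1 (2302 ops/s), Juno→Machine M6 (2113 ops/s), Apex→Machine M5 (2147 ops/s) — total 1172+1805+2302+2113+2147 = 9539 ops/s.
Max-entry greedy (repeatedly take the single best remaining cell) gives 8401 ops/s, worse by 1138.

Maximum total: 9539 ops/s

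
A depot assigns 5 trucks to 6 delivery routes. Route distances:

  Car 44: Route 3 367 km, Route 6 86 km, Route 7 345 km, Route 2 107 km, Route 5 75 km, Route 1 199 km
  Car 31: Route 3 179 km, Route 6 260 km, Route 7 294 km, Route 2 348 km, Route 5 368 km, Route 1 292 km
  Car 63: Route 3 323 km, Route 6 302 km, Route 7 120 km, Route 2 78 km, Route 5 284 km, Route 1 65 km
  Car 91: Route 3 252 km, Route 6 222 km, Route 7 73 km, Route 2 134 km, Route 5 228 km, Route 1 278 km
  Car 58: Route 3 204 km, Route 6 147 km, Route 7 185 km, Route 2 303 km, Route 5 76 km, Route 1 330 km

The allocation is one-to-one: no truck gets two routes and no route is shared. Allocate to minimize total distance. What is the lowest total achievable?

Min total: 479 km

Optimal: Car 44→Route 6 (86 km), Car 31→Route 3 (179 km), Car 63→Route 1 (65 km), Car 91→Route 7 (73 km), Car 58→Route 5 (76 km) — total 86+179+65+73+76 = 479 km.
Column-greedy (each route in turn goes to its cheapest remaining truck) gives 492 km, worse by 13.
Next-best assignment: Car 44→Route 6, Car 31→Route 3, Car 63→Route 2, Car 91→Route 7, Car 58→Route 5 = 492 km.
Swapping Car 58↔Car 44 (Car 58→Route 6 147 km, Car 44→Route 5 75 km) adds 60.
No other one-to-one assignment undercuts 479 km.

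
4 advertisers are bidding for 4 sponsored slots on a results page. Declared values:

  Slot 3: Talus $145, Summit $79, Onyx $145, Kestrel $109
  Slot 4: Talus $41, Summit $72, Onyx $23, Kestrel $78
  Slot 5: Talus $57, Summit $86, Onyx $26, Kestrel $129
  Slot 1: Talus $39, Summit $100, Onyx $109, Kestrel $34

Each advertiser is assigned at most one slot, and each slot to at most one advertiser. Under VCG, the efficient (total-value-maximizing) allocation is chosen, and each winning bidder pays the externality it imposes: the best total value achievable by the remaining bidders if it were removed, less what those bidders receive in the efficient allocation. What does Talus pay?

Talus pays $64.

Efficient allocation: Talus→Slot 3 ($145), Summit→Slot 4 ($72), Onyx→Slot 1 ($109), Kestrel→Slot 5 ($129); total welfare W = $455.
Talus receives Slot 3 at value $145, so the others get W − 145 = $310.
Without Talus: best allocation of the remaining 3 bidders over all 4 slots is Summit→Slot 1 ($100), Onyx→Slot 3 ($145), Kestrel→Slot 5 ($129), total $374.
VCG payment = (others' best without Talus) − (others' welfare with Talus) = 374 − 310 = $64.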